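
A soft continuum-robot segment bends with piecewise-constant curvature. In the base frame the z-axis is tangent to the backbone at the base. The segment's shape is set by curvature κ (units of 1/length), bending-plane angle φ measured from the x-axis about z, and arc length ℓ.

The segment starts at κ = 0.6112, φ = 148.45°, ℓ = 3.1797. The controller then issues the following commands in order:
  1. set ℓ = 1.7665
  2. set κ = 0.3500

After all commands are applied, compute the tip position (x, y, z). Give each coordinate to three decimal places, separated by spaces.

-0.451 0.277 1.656

initial: κ=0.6112, φ=148.45°, ℓ=3.1797
cmd 1: set ℓ=1.7665 → (κ,φ,ℓ)=(0.6112,148.45°,1.7665) → tip=(-0.7367,0.4524,1.4428)
cmd 2: set κ=0.3500 → (κ,φ,ℓ)=(0.3500,148.45°,1.7665) → tip=(-0.4507,0.2768,1.6561)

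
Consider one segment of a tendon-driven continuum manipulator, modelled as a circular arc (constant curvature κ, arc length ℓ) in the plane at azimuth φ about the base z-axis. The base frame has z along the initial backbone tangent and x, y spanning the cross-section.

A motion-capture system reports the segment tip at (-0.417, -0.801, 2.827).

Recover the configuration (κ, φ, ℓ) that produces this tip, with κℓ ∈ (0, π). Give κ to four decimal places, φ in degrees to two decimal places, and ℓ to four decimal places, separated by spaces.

0.2051 242.50 3.0155

ρ = √(x²+y²) = √(-0.417² + -0.801²) = 0.90304
φ = atan2(y, x) mod 360° = atan2(-0.801, -0.417) = 242.4985°
|p|² = ρ² + z² = 0.90304² + 2.827² = 8.80742
κ = 2ρ / |p|² = 2×0.90304 / 8.80742 = 0.20506
θ = 2·atan2(ρ, z) = 2·atan2(0.90304, 2.827) = 0.61838 rad
ℓ = θ/κ = 0.61838/0.20506 = 3.01555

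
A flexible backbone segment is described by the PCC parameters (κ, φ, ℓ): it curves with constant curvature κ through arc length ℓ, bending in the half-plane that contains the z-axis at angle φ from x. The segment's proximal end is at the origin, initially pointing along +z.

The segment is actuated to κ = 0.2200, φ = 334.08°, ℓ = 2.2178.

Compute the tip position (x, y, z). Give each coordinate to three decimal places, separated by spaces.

0.477 -0.232 2.131

θ = κ·ℓ = 0.2200 × 2.2178 = 0.48792 rad
ρ = (1 − cos θ)/κ = (1 − 0.88331)/0.2200 = 0.53040
z = sin θ / κ = 0.46879/0.2200 = 2.13085
x = ρ cos φ = 0.53040 × cos(334.08°) = 0.47705
y = ρ sin φ = 0.53040 × sin(334.08°) = -0.23185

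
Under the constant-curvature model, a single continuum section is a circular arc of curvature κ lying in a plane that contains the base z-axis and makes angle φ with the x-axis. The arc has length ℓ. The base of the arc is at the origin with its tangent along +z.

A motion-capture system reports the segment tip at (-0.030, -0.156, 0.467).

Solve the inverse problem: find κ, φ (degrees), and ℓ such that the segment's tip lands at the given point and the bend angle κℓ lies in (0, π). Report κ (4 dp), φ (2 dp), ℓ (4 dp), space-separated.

1.3057 259.11 0.5022

ρ = √(x²+y²) = √(-0.030² + -0.156²) = 0.15886
φ = atan2(y, x) mod 360° = atan2(-0.156, -0.030) = 259.1145°
|p|² = ρ² + z² = 0.15886² + 0.467² = 0.24333
κ = 2ρ / |p|² = 2×0.15886 / 0.24333 = 1.30573
θ = 2·atan2(ρ, z) = 2·atan2(0.15886, 0.467) = 0.65578 rad
ℓ = θ/κ = 0.65578/1.30573 = 0.50223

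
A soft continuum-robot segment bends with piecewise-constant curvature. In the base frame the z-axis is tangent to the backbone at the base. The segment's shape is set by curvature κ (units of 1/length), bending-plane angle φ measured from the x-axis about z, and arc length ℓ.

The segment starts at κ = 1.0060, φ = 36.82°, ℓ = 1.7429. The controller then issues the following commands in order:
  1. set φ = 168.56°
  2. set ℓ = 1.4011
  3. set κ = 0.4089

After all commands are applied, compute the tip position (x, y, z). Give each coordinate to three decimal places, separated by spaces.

-0.383 0.077 1.326

initial: κ=1.0060, φ=36.82°, ℓ=1.7429
cmd 1: set φ=168.56° → (κ,φ,ℓ)=(1.0060,168.56°,1.7429) → tip=(-1.1512,0.2330,0.9775)
cmd 2: set ℓ=1.4011 → (κ,φ,ℓ)=(1.0060,168.56°,1.4011) → tip=(-0.8178,0.1655,0.9811)
cmd 3: set κ=0.4089 → (κ,φ,ℓ)=(0.4089,168.56°,1.4011) → tip=(-0.3827,0.0775,1.3257)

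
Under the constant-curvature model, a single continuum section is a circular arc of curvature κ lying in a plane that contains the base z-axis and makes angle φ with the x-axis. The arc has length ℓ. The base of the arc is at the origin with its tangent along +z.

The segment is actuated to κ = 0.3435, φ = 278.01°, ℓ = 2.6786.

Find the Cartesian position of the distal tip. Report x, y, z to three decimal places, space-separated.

0.160 -1.137 2.316

θ = κ·ℓ = 0.3435 × 2.6786 = 0.92010 rad
ρ = (1 − cos θ)/κ = (1 − 0.60574)/0.3435 = 1.14777
z = sin θ / κ = 0.79566/0.3435 = 2.31634
x = ρ cos φ = 1.14777 × cos(278.01°) = 0.15994
y = ρ sin φ = 1.14777 × sin(278.01°) = -1.13657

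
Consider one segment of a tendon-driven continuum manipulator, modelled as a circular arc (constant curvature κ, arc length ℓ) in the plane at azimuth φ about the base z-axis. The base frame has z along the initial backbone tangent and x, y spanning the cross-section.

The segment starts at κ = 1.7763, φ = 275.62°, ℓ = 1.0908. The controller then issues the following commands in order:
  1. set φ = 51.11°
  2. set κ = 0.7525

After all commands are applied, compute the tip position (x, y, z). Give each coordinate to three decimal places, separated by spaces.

0.266 0.329 0.972

initial: κ=1.7763, φ=275.62°, ℓ=1.0908
cmd 1: set φ=51.11° → (κ,φ,ℓ)=(1.7763,51.11°,1.0908) → tip=(0.4802,0.5953,0.5255)
cmd 2: set κ=0.7525 → (κ,φ,ℓ)=(0.7525,51.11°,1.0908) → tip=(0.2656,0.3293,0.9724)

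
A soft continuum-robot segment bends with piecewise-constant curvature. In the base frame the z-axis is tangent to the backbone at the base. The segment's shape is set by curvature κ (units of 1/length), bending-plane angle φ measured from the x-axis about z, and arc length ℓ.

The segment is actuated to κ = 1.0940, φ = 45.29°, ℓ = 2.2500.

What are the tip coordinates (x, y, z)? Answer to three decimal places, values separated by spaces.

θ = κ·ℓ = 1.0940 × 2.2500 = 2.46150 rad
ρ = (1 − cos θ)/κ = (1 − -0.77751)/1.0940 = 1.62478
z = sin θ / κ = 0.62887/1.0940 = 0.57483
x = ρ cos φ = 1.62478 × cos(45.29°) = 1.14307
y = ρ sin φ = 1.62478 × sin(45.29°) = 1.15470

1.143 1.155 0.575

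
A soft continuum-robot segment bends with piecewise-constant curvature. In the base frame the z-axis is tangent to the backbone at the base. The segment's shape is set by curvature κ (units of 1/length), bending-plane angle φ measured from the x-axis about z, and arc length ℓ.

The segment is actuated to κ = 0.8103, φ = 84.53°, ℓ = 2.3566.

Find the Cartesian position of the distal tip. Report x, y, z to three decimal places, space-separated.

θ = κ·ℓ = 0.8103 × 2.3566 = 1.90955 rad
ρ = (1 − cos θ)/κ = (1 − -0.33231)/0.8103 = 1.64422
z = sin θ / κ = 0.94317/0.8103 = 1.16397
x = ρ cos φ = 1.64422 × cos(84.53°) = 0.15673
y = ρ sin φ = 1.64422 × sin(84.53°) = 1.63674

0.157 1.637 1.164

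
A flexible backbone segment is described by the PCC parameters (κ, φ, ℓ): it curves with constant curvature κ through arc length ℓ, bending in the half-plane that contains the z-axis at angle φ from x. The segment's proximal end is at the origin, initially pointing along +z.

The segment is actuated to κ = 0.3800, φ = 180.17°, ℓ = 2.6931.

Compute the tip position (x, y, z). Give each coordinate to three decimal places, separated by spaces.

-1.262 -0.004 2.247

θ = κ·ℓ = 0.3800 × 2.6931 = 1.02338 rad
ρ = (1 − cos θ)/κ = (1 − 0.52048)/0.3800 = 1.26188
z = sin θ / κ = 0.85387/0.3800 = 2.24703
x = ρ cos φ = 1.26188 × cos(180.17°) = -1.26188
y = ρ sin φ = 1.26188 × sin(180.17°) = -0.00374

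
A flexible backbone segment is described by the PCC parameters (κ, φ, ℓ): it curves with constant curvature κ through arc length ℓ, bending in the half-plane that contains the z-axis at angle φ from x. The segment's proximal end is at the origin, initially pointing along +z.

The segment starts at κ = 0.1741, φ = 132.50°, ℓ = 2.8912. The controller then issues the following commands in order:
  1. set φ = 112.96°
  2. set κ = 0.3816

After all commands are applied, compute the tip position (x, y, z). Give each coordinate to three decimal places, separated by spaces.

-0.562 1.326 2.339

initial: κ=0.1741, φ=132.50°, ℓ=2.8912
cmd 1: set φ=112.96° → (κ,φ,ℓ)=(0.1741,112.96°,2.8912) → tip=(-0.2779,0.6560,2.7706)
cmd 2: set κ=0.3816 → (κ,φ,ℓ)=(0.3816,112.96°,2.8912) → tip=(-0.5616,1.3255,2.3393)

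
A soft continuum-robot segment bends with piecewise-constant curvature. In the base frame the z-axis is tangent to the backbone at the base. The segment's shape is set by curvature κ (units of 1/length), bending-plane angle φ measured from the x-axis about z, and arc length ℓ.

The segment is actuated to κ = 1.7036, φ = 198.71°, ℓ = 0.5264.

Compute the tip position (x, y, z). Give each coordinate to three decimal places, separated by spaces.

-0.209 -0.071 0.459

θ = κ·ℓ = 1.7036 × 0.5264 = 0.89678 rad
ρ = (1 − cos θ)/κ = (1 − 0.62413)/1.7036 = 0.22063
z = sin θ / κ = 0.78132/1.7036 = 0.45863
x = ρ cos φ = 0.22063 × cos(198.71°) = -0.20897
y = ρ sin φ = 0.22063 × sin(198.71°) = -0.07077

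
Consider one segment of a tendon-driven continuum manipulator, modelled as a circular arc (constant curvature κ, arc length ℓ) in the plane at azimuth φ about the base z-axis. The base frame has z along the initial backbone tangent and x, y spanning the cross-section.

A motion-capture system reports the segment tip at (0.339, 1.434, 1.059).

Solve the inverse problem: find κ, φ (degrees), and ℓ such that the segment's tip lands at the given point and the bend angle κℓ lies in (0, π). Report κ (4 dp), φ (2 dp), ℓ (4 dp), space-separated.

ρ = √(x²+y²) = √(0.339² + 1.434²) = 1.47353
φ = atan2(y, x) mod 360° = atan2(1.434, 0.339) = 76.6994°
|p|² = ρ² + z² = 1.47353² + 1.059² = 3.29276
κ = 2ρ / |p|² = 2×1.47353 / 3.29276 = 0.89501
θ = 2·atan2(ρ, z) = 2·atan2(1.47353, 1.059) = 1.89528 rad
ℓ = θ/κ = 1.89528/0.89501 = 2.11761

0.8950 76.70 2.1176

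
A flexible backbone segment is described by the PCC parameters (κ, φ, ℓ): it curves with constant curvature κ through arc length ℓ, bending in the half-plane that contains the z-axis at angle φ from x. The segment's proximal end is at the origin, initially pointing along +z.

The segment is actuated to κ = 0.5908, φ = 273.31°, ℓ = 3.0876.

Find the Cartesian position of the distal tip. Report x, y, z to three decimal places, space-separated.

θ = κ·ℓ = 0.5908 × 3.0876 = 1.82415 rad
ρ = (1 − cos θ)/κ = (1 − -0.25066)/0.5908 = 2.11689
z = sin θ / κ = 0.96808/0.5908 = 1.63859
x = ρ cos φ = 2.11689 × cos(273.31°) = 0.12223
y = ρ sin φ = 2.11689 × sin(273.31°) = -2.11335

0.122 -2.113 1.639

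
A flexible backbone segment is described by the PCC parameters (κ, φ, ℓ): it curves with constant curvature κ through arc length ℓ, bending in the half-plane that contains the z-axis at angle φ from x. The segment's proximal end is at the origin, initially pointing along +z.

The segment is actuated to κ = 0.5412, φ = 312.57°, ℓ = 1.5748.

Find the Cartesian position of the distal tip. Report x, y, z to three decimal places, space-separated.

0.427 -0.465 1.391

θ = κ·ℓ = 0.5412 × 1.5748 = 0.85228 rad
ρ = (1 − cos θ)/κ = (1 − 0.65827)/0.5412 = 0.63144
z = sin θ / κ = 0.75278/0.5412 = 1.39095
x = ρ cos φ = 0.63144 × cos(312.57°) = 0.42716
y = ρ sin φ = 0.63144 × sin(312.57°) = -0.46502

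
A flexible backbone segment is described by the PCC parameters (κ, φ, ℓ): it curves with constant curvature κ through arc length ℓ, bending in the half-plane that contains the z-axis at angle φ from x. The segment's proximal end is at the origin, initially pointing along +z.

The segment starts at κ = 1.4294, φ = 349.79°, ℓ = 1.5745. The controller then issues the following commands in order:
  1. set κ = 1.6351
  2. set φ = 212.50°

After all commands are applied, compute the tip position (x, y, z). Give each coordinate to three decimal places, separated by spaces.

-0.951 -0.606 0.329

initial: κ=1.4294, φ=349.79°, ℓ=1.5745
cmd 1: set κ=1.6351 → (κ,φ,ℓ)=(1.6351,349.79°,1.5745) → tip=(1.1096,-0.1998,0.3285)
cmd 2: set φ=212.50° → (κ,φ,ℓ)=(1.6351,212.50°,1.5745) → tip=(-0.9509,-0.6058,0.3285)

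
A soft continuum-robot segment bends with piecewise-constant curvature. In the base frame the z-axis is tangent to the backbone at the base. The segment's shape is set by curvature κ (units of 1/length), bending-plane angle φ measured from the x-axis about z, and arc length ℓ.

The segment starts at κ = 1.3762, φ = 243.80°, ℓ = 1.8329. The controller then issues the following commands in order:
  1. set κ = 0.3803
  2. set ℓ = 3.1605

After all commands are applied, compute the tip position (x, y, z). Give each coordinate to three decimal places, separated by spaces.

initial: κ=1.3762, φ=243.80°, ℓ=1.8329
cmd 1: set κ=0.3803 → (κ,φ,ℓ)=(0.3803,243.80°,1.8329) → tip=(-0.2708,-0.5503,1.6880)
cmd 2: set ℓ=3.1605 → (κ,φ,ℓ)=(0.3803,243.80°,3.1605) → tip=(-0.7424,-1.5087,2.4526)

-0.742 -1.509 2.453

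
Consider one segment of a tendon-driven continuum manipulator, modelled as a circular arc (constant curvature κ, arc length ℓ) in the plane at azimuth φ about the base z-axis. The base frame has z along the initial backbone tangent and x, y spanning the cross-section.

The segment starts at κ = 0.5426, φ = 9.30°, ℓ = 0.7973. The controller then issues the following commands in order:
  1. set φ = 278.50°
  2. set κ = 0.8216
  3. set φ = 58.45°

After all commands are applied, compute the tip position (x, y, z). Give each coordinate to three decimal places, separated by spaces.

0.132 0.215 0.741

initial: κ=0.5426, φ=9.30°, ℓ=0.7973
cmd 1: set φ=278.50° → (κ,φ,ℓ)=(0.5426,278.50°,0.7973) → tip=(0.0251,-0.1679,0.7727)
cmd 2: set κ=0.8216 → (κ,φ,ℓ)=(0.8216,278.50°,0.7973) → tip=(0.0372,-0.2492,0.7415)
cmd 3: set φ=58.45° → (κ,φ,ℓ)=(0.8216,58.45°,0.7973) → tip=(0.1318,0.2147,0.7415)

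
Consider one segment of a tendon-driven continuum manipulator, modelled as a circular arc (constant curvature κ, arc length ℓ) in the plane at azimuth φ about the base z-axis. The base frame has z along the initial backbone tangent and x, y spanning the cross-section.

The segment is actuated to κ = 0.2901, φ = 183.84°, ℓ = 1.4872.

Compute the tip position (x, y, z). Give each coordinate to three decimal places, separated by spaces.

-0.315 -0.021 1.441

θ = κ·ℓ = 0.2901 × 1.4872 = 0.43144 rad
ρ = (1 − cos θ)/κ = (1 − 0.90837)/0.2901 = 0.31587
z = sin θ / κ = 0.41818/0.2901 = 1.44149
x = ρ cos φ = 0.31587 × cos(183.84°) = -0.31516
y = ρ sin φ = 0.31587 × sin(183.84°) = -0.02115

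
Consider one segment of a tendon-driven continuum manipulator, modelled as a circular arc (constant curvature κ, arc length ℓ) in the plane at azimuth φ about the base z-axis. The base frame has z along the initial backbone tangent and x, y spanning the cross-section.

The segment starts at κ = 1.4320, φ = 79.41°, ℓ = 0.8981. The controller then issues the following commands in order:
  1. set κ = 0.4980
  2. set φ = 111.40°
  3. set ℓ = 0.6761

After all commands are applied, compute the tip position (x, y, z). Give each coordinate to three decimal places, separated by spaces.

initial: κ=1.4320, φ=79.41°, ℓ=0.8981
cmd 1: set κ=0.4980 → (κ,φ,ℓ)=(0.4980,79.41°,0.8981) → tip=(0.0363,0.1941,0.8685)
cmd 2: set φ=111.40° → (κ,φ,ℓ)=(0.4980,111.40°,0.8981) → tip=(-0.0721,0.1839,0.8685)
cmd 3: set ℓ=0.6761 → (κ,φ,ℓ)=(0.4980,111.40°,0.6761) → tip=(-0.0411,0.1050,0.6634)

-0.041 0.105 0.663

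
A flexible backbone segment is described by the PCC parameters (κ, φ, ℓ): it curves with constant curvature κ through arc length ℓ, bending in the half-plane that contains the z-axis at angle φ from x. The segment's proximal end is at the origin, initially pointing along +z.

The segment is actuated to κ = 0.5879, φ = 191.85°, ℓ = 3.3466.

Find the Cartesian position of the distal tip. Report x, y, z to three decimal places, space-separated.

θ = κ·ℓ = 0.5879 × 3.3466 = 1.96747 rad
ρ = (1 − cos θ)/κ = (1 − -0.38635)/0.5879 = 2.35814
z = sin θ / κ = 0.92235/0.5879 = 1.56889
x = ρ cos φ = 2.35814 × cos(191.85°) = -2.30788
y = ρ sin φ = 2.35814 × sin(191.85°) = -0.48424

-2.308 -0.484 1.569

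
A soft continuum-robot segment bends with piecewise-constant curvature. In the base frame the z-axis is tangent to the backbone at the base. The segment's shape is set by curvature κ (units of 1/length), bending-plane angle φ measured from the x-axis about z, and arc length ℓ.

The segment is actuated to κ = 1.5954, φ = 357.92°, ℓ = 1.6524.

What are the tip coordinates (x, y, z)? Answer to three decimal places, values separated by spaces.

1.174 -0.043 0.303

θ = κ·ℓ = 1.5954 × 1.6524 = 2.63624 rad
ρ = (1 − cos θ)/κ = (1 − -0.87500)/1.5954 = 1.17526
z = sin θ / κ = 0.48412/1.5954 = 0.30345
x = ρ cos φ = 1.17526 × cos(357.92°) = 1.17448
y = ρ sin φ = 1.17526 × sin(357.92°) = -0.04266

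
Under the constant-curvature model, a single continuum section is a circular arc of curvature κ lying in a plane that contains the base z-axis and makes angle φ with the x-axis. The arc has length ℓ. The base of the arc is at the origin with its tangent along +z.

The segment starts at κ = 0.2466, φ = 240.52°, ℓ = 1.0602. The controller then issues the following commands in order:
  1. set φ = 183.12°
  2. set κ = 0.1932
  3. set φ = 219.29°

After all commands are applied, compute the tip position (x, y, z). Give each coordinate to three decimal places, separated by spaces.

-0.084 -0.069 1.053

initial: κ=0.2466, φ=240.52°, ℓ=1.0602
cmd 1: set φ=183.12° → (κ,φ,ℓ)=(0.2466,183.12°,1.0602) → tip=(-0.1376,-0.0075,1.0482)
cmd 2: set κ=0.1932 → (κ,φ,ℓ)=(0.1932,183.12°,1.0602) → tip=(-0.1080,-0.0059,1.0528)
cmd 3: set φ=219.29° → (κ,φ,ℓ)=(0.1932,219.29°,1.0602) → tip=(-0.0837,-0.0685,1.0528)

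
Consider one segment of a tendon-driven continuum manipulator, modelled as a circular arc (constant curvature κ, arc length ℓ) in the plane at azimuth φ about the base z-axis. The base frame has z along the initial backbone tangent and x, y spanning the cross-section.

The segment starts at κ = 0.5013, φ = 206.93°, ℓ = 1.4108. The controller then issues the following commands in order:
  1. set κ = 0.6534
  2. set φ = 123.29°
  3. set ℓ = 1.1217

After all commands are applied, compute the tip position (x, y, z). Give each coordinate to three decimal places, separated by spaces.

initial: κ=0.5013, φ=206.93°, ℓ=1.4108
cmd 1: set κ=0.6534 → (κ,φ,ℓ)=(0.6534,206.93°,1.4108) → tip=(-0.5398,-0.2742,1.2193)
cmd 2: set φ=123.29° → (κ,φ,ℓ)=(0.6534,123.29°,1.4108) → tip=(-0.3323,0.5061,1.2193)
cmd 3: set ℓ=1.1217 → (κ,φ,ℓ)=(0.6534,123.29°,1.1217) → tip=(-0.2157,0.3285,1.0239)

-0.216 0.328 1.024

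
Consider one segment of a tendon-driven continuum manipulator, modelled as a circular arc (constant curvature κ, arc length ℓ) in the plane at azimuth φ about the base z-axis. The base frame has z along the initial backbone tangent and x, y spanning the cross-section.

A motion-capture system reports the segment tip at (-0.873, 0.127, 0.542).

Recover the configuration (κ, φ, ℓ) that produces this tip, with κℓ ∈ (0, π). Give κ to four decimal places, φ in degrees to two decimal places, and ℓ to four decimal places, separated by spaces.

1.6458 171.72 1.2393

ρ = √(x²+y²) = √(-0.873² + 0.127²) = 0.88219
φ = atan2(y, x) mod 360° = atan2(0.127, -0.873) = 171.7229°
|p|² = ρ² + z² = 0.88219² + 0.542² = 1.07202
κ = 2ρ / |p|² = 2×0.88219 / 1.07202 = 1.64584
θ = 2·atan2(ρ, z) = 2·atan2(0.88219, 0.542) = 2.03974 rad
ℓ = θ/κ = 2.03974/1.64584 = 1.23933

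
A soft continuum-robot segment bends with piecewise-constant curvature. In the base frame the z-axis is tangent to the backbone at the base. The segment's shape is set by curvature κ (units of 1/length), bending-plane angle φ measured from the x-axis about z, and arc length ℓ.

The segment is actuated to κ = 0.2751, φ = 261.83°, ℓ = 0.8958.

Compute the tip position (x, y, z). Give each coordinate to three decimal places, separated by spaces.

-0.016 -0.109 0.887

θ = κ·ℓ = 0.2751 × 0.8958 = 0.24643 rad
ρ = (1 − cos θ)/κ = (1 − 0.96979)/0.2751 = 0.10982
z = sin θ / κ = 0.24395/0.2751 = 0.88676
x = ρ cos φ = 0.10982 × cos(261.83°) = -0.01561
y = ρ sin φ = 0.10982 × sin(261.83°) = -0.10871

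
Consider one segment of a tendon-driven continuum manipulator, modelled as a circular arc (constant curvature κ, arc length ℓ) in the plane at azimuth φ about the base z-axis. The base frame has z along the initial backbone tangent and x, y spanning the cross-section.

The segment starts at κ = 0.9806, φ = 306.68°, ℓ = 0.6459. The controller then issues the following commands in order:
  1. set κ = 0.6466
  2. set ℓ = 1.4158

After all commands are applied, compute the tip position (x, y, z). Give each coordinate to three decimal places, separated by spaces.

0.361 -0.484 1.226

initial: κ=0.9806, φ=306.68°, ℓ=0.6459
cmd 1: set κ=0.6466 → (κ,φ,ℓ)=(0.6466,306.68°,0.6459) → tip=(0.0794,-0.1066,0.6273)
cmd 2: set ℓ=1.4158 → (κ,φ,ℓ)=(0.6466,306.68°,1.4158) → tip=(0.3608,-0.4844,1.2262)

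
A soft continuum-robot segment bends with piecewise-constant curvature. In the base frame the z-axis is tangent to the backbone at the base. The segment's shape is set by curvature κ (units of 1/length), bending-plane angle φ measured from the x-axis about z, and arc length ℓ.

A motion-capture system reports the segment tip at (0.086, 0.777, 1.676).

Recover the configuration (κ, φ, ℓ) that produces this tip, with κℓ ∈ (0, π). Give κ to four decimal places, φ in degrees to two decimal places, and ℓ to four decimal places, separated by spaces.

0.4571 83.68 1.9094

ρ = √(x²+y²) = √(0.086² + 0.777²) = 0.78174
φ = atan2(y, x) mod 360° = atan2(0.777, 0.086) = 83.6841°
|p|² = ρ² + z² = 0.78174² + 1.676² = 3.42010
κ = 2ρ / |p|² = 2×0.78174 / 3.42010 = 0.45715
θ = 2·atan2(ρ, z) = 2·atan2(0.78174, 1.676) = 0.87287 rad
ℓ = θ/κ = 0.87287/0.45715 = 1.90939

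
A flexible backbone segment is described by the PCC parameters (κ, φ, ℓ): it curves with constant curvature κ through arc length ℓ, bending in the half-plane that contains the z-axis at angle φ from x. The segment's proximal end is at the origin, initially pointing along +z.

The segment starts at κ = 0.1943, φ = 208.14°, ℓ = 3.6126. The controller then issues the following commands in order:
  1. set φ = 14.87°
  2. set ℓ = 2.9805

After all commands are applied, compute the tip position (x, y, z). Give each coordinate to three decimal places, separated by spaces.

0.811 0.215 2.817

initial: κ=0.1943, φ=208.14°, ℓ=3.6126
cmd 1: set φ=14.87° → (κ,φ,ℓ)=(0.1943,14.87°,3.6126) → tip=(1.1759,0.3122,3.3232)
cmd 2: set ℓ=2.9805 → (κ,φ,ℓ)=(0.1943,14.87°,2.9805) → tip=(0.8111,0.2154,2.8167)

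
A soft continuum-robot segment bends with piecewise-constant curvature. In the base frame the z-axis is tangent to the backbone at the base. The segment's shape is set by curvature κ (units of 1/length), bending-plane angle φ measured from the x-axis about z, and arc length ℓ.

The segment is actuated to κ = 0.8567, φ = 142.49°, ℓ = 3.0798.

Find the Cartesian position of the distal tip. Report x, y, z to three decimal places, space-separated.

-1.737 1.333 0.563

θ = κ·ℓ = 0.8567 × 3.0798 = 2.63846 rad
ρ = (1 − cos θ)/κ = (1 − -0.87608)/0.8567 = 2.18989
z = sin θ / κ = 0.48217/0.8567 = 0.56282
x = ρ cos φ = 2.18989 × cos(142.49°) = -1.73712
y = ρ sin φ = 2.18989 × sin(142.49°) = 1.33342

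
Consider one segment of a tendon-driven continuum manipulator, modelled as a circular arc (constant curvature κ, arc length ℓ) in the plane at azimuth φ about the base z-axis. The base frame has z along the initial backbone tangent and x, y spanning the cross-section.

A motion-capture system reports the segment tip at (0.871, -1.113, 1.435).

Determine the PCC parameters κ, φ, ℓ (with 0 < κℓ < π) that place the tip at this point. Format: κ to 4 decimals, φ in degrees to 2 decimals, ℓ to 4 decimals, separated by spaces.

0.6968 308.05 2.2325

ρ = √(x²+y²) = √(0.871² + -1.113²) = 1.41330
φ = atan2(y, x) mod 360° = atan2(-1.113, 0.871) = 308.0457°
|p|² = ρ² + z² = 1.41330² + 1.435² = 4.05663
κ = 2ρ / |p|² = 2×1.41330 / 4.05663 = 0.69678
θ = 2·atan2(ρ, z) = 2·atan2(1.41330, 1.435) = 1.55556 rad
ℓ = θ/κ = 1.55556/0.69678 = 2.23248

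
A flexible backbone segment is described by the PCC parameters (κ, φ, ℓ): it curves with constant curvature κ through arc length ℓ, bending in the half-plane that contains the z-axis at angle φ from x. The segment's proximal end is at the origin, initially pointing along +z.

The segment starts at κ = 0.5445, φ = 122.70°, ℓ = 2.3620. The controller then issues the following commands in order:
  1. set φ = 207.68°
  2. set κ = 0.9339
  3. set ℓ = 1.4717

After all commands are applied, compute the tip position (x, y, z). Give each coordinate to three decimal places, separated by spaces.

-0.763 -0.400 1.050

initial: κ=0.5445, φ=122.70°, ℓ=2.3620
cmd 1: set φ=207.68° → (κ,φ,ℓ)=(0.5445,207.68°,2.3620) → tip=(-1.1696,-0.6135,1.7626)
cmd 2: set κ=0.9339 → (κ,φ,ℓ)=(0.9339,207.68°,2.3620) → tip=(-1.5108,-0.7925,0.8620)
cmd 3: set ℓ=1.4717 → (κ,φ,ℓ)=(0.9339,207.68°,1.4717) → tip=(-0.7632,-0.4004,1.0502)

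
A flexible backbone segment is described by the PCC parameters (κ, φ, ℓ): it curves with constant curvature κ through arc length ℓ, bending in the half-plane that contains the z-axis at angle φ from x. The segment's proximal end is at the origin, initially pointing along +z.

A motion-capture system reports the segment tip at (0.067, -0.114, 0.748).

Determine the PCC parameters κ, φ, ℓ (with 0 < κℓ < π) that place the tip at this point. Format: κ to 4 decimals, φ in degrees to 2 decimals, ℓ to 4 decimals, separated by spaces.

ρ = √(x²+y²) = √(0.067² + -0.114²) = 0.13223
φ = atan2(y, x) mod 360° = atan2(-0.114, 0.067) = 300.4436°
|p|² = ρ² + z² = 0.13223² + 0.748² = 0.57699
κ = 2ρ / |p|² = 2×0.13223 / 0.57699 = 0.45835
θ = 2·atan2(ρ, z) = 2·atan2(0.13223, 0.748) = 0.34994 rad
ℓ = θ/κ = 0.34994/0.45835 = 0.76349

0.4583 300.44 0.7635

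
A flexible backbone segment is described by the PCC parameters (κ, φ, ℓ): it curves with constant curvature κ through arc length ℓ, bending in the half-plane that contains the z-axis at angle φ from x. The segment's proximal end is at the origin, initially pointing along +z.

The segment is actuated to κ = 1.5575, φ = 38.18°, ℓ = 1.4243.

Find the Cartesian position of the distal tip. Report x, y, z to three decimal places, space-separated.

0.809 0.636 0.512

θ = κ·ℓ = 1.5575 × 1.4243 = 2.21835 rad
ρ = (1 − cos θ)/κ = (1 − -0.60323)/1.5575 = 1.02936
z = sin θ / κ = 0.79756/1.5575 = 0.51208
x = ρ cos φ = 1.02936 × cos(38.18°) = 0.80916
y = ρ sin φ = 1.02936 × sin(38.18°) = 0.63629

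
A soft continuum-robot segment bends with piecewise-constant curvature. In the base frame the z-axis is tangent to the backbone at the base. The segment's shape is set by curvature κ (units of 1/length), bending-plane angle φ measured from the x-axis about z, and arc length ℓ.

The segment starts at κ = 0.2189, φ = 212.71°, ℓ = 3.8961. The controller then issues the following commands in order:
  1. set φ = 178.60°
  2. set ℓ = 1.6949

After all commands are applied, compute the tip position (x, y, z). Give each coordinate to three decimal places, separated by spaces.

initial: κ=0.2189, φ=212.71°, ℓ=3.8961
cmd 1: set φ=178.60° → (κ,φ,ℓ)=(0.2189,178.60°,3.8961) → tip=(-1.5626,0.0382,3.4407)
cmd 2: set ℓ=1.6949 → (κ,φ,ℓ)=(0.2189,178.60°,1.6949) → tip=(-0.3107,0.0076,1.6563)

-0.311 0.008 1.656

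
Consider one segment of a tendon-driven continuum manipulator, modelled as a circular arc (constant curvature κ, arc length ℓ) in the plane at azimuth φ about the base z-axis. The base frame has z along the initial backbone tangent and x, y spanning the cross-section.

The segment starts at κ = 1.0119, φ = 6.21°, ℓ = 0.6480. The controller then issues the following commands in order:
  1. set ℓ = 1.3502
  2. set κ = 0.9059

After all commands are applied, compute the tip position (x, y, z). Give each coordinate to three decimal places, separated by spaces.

0.724 0.079 1.038

initial: κ=1.0119, φ=6.21°, ℓ=0.6480
cmd 1: set ℓ=1.3502 → (κ,φ,ℓ)=(1.0119,6.21°,1.3502) → tip=(0.7829,0.0852,0.9676)
cmd 2: set κ=0.9059 → (κ,φ,ℓ)=(0.9059,6.21°,1.3502) → tip=(0.7235,0.0787,1.0378)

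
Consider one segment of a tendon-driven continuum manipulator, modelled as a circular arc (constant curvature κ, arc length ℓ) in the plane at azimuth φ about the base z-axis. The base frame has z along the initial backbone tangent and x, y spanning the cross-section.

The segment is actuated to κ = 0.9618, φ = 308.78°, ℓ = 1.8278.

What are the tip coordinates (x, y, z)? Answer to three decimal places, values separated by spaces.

θ = κ·ℓ = 0.9618 × 1.8278 = 1.75798 rad
ρ = (1 − cos θ)/κ = (1 − -0.18609)/0.9618 = 1.23320
z = sin θ / κ = 0.98253/0.9618 = 1.02156
x = ρ cos φ = 1.23320 × cos(308.78°) = 0.77239
y = ρ sin φ = 1.23320 × sin(308.78°) = -0.96135

0.772 -0.961 1.022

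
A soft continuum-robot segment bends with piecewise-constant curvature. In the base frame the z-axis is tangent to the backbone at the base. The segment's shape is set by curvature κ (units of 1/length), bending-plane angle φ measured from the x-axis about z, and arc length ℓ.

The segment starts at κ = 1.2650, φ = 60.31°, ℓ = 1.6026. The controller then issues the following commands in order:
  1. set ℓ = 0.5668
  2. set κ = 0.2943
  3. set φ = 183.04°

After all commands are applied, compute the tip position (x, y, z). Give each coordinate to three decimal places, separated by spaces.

-0.047 -0.003 0.564

initial: κ=1.2650, φ=60.31°, ℓ=1.6026
cmd 1: set ℓ=0.5668 → (κ,φ,ℓ)=(1.2650,60.31°,0.5668) → tip=(0.0964,0.1691,0.5195)
cmd 2: set κ=0.2943 → (κ,φ,ℓ)=(0.2943,60.31°,0.5668) → tip=(0.0234,0.0410,0.5642)
cmd 3: set φ=183.04° → (κ,φ,ℓ)=(0.2943,183.04°,0.5668) → tip=(-0.0471,-0.0025,0.5642)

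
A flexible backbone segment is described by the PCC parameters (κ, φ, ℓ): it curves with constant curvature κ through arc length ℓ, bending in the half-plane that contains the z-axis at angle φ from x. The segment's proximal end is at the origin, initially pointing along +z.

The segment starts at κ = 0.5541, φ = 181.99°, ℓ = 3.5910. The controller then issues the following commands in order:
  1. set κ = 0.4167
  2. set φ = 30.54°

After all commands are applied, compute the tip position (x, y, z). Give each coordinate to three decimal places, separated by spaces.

1.913 1.129 2.393

initial: κ=0.5541, φ=181.99°, ℓ=3.5910
cmd 1: set κ=0.4167 → (κ,φ,ℓ)=(0.4167,181.99°,3.5910) → tip=(-2.2200,-0.0771,2.3932)
cmd 2: set φ=30.54° → (κ,φ,ℓ)=(0.4167,30.54°,3.5910) → tip=(1.9132,1.1288,2.3932)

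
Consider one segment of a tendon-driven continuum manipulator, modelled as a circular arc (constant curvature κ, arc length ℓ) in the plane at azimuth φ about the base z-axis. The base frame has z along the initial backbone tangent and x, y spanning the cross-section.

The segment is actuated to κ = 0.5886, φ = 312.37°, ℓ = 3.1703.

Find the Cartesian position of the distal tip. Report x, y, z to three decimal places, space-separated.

1.478 -1.620 1.625

θ = κ·ℓ = 0.5886 × 3.1703 = 1.86604 rad
ρ = (1 − cos θ)/κ = (1 − -0.29097)/0.5886 = 2.19329
z = sin θ / κ = 0.95673/0.5886 = 1.62544
x = ρ cos φ = 2.19329 × cos(312.37°) = 1.47809
y = ρ sin φ = 2.19329 × sin(312.37°) = -1.62042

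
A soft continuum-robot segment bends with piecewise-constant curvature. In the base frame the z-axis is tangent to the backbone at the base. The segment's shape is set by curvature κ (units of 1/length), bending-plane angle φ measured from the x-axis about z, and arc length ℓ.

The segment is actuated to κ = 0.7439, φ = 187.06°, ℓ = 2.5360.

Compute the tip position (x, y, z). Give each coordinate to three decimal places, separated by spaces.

-1.748 -0.217 1.278

θ = κ·ℓ = 0.7439 × 2.5360 = 1.88653 rad
ρ = (1 − cos θ)/κ = (1 − -0.31051)/0.7439 = 1.76168
z = sin θ / κ = 0.95057/0.7439 = 1.27782
x = ρ cos φ = 1.76168 × cos(187.06°) = -1.74832
y = ρ sin φ = 1.76168 × sin(187.06°) = -0.21653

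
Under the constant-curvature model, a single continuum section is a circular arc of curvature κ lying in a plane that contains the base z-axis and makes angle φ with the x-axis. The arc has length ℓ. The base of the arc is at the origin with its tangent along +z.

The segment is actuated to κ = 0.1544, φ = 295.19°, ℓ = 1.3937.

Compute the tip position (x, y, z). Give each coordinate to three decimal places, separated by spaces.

0.064 -0.135 1.383

θ = κ·ℓ = 0.1544 × 1.3937 = 0.21519 rad
ρ = (1 − cos θ)/κ = (1 − 0.97694)/0.1544 = 0.14938
z = sin θ / κ = 0.21353/0.1544 = 1.38297
x = ρ cos φ = 0.14938 × cos(295.19°) = 0.06358
y = ρ sin φ = 0.14938 × sin(295.19°) = -0.13517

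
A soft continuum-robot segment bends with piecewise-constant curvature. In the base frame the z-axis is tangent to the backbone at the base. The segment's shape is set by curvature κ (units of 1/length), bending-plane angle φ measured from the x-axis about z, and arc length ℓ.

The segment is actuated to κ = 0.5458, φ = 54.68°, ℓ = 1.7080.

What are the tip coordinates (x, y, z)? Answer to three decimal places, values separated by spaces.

0.428 0.604 1.471

θ = κ·ℓ = 0.5458 × 1.7080 = 0.93223 rad
ρ = (1 − cos θ)/κ = (1 − 0.59605)/0.5458 = 0.74011
z = sin θ / κ = 0.80295/0.5458 = 1.47114
x = ρ cos φ = 0.74011 × cos(54.68°) = 0.42789
y = ρ sin φ = 0.74011 × sin(54.68°) = 0.60388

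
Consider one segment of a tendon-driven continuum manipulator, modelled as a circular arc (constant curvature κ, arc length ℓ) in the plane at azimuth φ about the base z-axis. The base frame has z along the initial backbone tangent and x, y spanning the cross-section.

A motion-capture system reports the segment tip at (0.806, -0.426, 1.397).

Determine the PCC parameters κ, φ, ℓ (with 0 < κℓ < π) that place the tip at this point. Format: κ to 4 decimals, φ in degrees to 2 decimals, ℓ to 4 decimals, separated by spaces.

0.6552 332.14 1.7648

ρ = √(x²+y²) = √(0.806² + -0.426²) = 0.91165
φ = atan2(y, x) mod 360° = atan2(-0.426, 0.806) = 332.1419°
|p|² = ρ² + z² = 0.91165² + 1.397² = 2.78272
κ = 2ρ / |p|² = 2×0.91165 / 2.78272 = 0.65522
θ = 2·atan2(ρ, z) = 2·atan2(0.91165, 1.397) = 1.15637 rad
ℓ = θ/κ = 1.15637/0.65522 = 1.76485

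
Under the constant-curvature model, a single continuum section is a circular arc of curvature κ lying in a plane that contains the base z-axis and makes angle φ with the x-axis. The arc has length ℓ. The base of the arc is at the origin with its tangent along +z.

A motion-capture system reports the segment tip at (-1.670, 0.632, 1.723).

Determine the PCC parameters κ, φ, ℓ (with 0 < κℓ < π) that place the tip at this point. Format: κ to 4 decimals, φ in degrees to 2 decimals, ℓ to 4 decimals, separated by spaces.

0.5800 159.27 2.7697

ρ = √(x²+y²) = √(-1.670² + 0.632²) = 1.78559
φ = atan2(y, x) mod 360° = atan2(0.632, -1.670) = 159.2712°
|p|² = ρ² + z² = 1.78559² + 1.723² = 6.15705
κ = 2ρ / |p|² = 2×1.78559 / 6.15705 = 0.58001
θ = 2·atan2(ρ, z) = 2·atan2(1.78559, 1.723) = 1.60647 rad
ℓ = θ/κ = 1.60647/0.58001 = 2.76971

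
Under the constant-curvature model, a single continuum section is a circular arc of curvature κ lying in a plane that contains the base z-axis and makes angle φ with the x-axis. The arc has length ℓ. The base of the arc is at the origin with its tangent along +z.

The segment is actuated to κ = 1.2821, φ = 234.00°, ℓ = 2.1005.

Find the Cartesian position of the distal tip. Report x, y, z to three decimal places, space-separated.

-0.872 -1.200 0.338

θ = κ·ℓ = 1.2821 × 2.1005 = 2.69305 rad
ρ = (1 − cos θ)/κ = (1 − -0.90108)/1.2821 = 1.48279
z = sin θ / κ = 0.43365/1.2821 = 0.33824
x = ρ cos φ = 1.48279 × cos(234.00°) = -0.87156
y = ρ sin φ = 1.48279 × sin(234.00°) = -1.19960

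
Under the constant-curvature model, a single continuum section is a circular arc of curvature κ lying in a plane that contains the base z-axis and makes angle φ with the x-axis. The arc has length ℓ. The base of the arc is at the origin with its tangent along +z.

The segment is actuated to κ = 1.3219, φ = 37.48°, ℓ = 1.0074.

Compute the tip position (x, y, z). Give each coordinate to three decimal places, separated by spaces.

0.458 0.351 0.735

θ = κ·ℓ = 1.3219 × 1.0074 = 1.33168 rad
ρ = (1 − cos θ)/κ = (1 − 0.23684)/1.3219 = 0.57732
z = sin θ / κ = 0.97155/1.3219 = 0.73496
x = ρ cos φ = 0.57732 × cos(37.48°) = 0.45814
y = ρ sin φ = 0.57732 × sin(37.48°) = 0.35129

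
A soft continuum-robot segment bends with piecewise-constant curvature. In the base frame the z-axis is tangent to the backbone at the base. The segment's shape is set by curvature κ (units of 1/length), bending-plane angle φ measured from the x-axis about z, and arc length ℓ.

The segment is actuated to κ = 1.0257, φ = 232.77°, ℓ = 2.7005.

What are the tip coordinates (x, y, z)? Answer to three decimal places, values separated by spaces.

-1.139 -1.500 0.354

θ = κ·ℓ = 1.0257 × 2.7005 = 2.76990 rad
ρ = (1 − cos θ)/κ = (1 − -0.93171)/1.0257 = 1.88331
z = sin θ / κ = 0.36319/1.0257 = 0.35409
x = ρ cos φ = 1.88331 × cos(232.77°) = -1.13944
y = ρ sin φ = 1.88331 × sin(232.77°) = -1.49952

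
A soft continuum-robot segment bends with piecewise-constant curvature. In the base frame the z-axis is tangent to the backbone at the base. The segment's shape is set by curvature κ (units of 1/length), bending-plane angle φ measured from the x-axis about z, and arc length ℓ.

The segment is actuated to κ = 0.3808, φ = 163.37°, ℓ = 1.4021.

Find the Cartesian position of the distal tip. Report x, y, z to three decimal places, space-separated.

-0.350 0.105 1.336

θ = κ·ℓ = 0.3808 × 1.4021 = 0.53392 rad
ρ = (1 − cos θ)/κ = (1 − 0.86082)/0.3808 = 0.36550
z = sin θ / κ = 0.50891/0.3808 = 1.33643
x = ρ cos φ = 0.36550 × cos(163.37°) = -0.35021
y = ρ sin φ = 0.36550 × sin(163.37°) = 0.10460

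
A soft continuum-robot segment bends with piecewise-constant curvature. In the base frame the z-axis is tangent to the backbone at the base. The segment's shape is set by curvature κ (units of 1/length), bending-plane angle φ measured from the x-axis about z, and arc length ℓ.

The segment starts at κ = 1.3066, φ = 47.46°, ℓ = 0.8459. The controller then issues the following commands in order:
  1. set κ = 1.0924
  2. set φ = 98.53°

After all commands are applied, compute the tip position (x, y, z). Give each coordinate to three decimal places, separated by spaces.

initial: κ=1.3066, φ=47.46°, ℓ=0.8459
cmd 1: set κ=1.0924 → (κ,φ,ℓ)=(1.0924,47.46°,0.8459) → tip=(0.2460,0.2681,0.7306)
cmd 2: set φ=98.53° → (κ,φ,ℓ)=(1.0924,98.53°,0.8459) → tip=(-0.0540,0.3598,0.7306)

-0.054 0.360 0.731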